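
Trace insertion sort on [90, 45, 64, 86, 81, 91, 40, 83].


Initial: [90, 45, 64, 86, 81, 91, 40, 83]
Insert 45: [45, 90, 64, 86, 81, 91, 40, 83]
Insert 64: [45, 64, 90, 86, 81, 91, 40, 83]
Insert 86: [45, 64, 86, 90, 81, 91, 40, 83]
Insert 81: [45, 64, 81, 86, 90, 91, 40, 83]
Insert 91: [45, 64, 81, 86, 90, 91, 40, 83]
Insert 40: [40, 45, 64, 81, 86, 90, 91, 83]
Insert 83: [40, 45, 64, 81, 83, 86, 90, 91]

Sorted: [40, 45, 64, 81, 83, 86, 90, 91]


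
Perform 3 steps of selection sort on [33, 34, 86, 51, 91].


Initial: [33, 34, 86, 51, 91]
Step 1: min=33 at 0
  Swap: [33, 34, 86, 51, 91]
Step 2: min=34 at 1
  Swap: [33, 34, 86, 51, 91]
Step 3: min=51 at 3
  Swap: [33, 34, 51, 86, 91]

After 3 steps: [33, 34, 51, 86, 91]


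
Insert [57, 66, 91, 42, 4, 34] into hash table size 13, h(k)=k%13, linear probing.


Insert 57: h=5 -> slot 5
Insert 66: h=1 -> slot 1
Insert 91: h=0 -> slot 0
Insert 42: h=3 -> slot 3
Insert 4: h=4 -> slot 4
Insert 34: h=8 -> slot 8

Table: [91, 66, None, 42, 4, 57, None, None, 34, None, None, None, None]


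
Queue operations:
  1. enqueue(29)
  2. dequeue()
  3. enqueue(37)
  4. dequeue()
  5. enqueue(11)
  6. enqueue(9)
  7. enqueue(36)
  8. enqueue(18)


enqueue(29) -> [29]
dequeue()->29, []
enqueue(37) -> [37]
dequeue()->37, []
enqueue(11) -> [11]
enqueue(9) -> [11, 9]
enqueue(36) -> [11, 9, 36]
enqueue(18) -> [11, 9, 36, 18]

Final queue: [11, 9, 36, 18]


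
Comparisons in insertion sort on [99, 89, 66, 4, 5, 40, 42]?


Algorithm: insertion sort
Input: [99, 89, 66, 4, 5, 40, 42]
Sorted: [4, 5, 40, 42, 66, 89, 99]

18


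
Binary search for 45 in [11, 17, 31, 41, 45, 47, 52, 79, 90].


Step 1: lo=0, hi=8, mid=4, val=45

Found at index 4


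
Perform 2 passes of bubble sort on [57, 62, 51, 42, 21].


Initial: [57, 62, 51, 42, 21]
Pass 1: [57, 51, 42, 21, 62] (3 swaps)
Pass 2: [51, 42, 21, 57, 62] (3 swaps)

After 2 passes: [51, 42, 21, 57, 62]


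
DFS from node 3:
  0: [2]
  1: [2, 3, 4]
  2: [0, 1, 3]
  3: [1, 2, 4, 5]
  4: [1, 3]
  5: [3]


Visit 3, push [5, 4, 2, 1]
Visit 1, push [4, 2]
Visit 2, push [0]
Visit 0, push []
Visit 4, push []
Visit 5, push []

DFS order: [3, 1, 2, 0, 4, 5]


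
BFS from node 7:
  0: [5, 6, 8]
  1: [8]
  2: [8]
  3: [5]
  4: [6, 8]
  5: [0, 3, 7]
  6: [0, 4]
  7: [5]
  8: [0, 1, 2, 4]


Visit 7, enqueue [5]
Visit 5, enqueue [0, 3]
Visit 0, enqueue [6, 8]
Visit 3, enqueue []
Visit 6, enqueue [4]
Visit 8, enqueue [1, 2]
Visit 4, enqueue []
Visit 1, enqueue []
Visit 2, enqueue []

BFS order: [7, 5, 0, 3, 6, 8, 4, 1, 2]


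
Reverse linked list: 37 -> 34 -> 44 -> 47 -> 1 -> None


Step 1: curr=37, set curr.next=prev(None) | reversed so far: 37
Step 2: curr=34, set curr.next=prev(37) | reversed so far: 34 -> 37
Step 3: curr=44, set curr.next=prev(34) | reversed so far: 44 -> 34 -> 37
Step 4: curr=47, set curr.next=prev(44) | reversed so far: 47 -> 44 -> 34 -> 37
Step 5: curr=1, set curr.next=prev(47) | reversed so far: 1 -> 47 -> 44 -> 34 -> 37

1 -> 47 -> 44 -> 34 -> 37 -> None


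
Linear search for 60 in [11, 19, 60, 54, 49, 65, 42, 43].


i=0: 11!=60
i=1: 19!=60
i=2: 60==60 found!

Found at 2, 3 comps


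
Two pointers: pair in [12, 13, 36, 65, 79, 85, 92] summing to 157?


lo=0(12)+hi=6(92)=104
lo=1(13)+hi=6(92)=105
lo=2(36)+hi=6(92)=128
lo=3(65)+hi=6(92)=157

Yes: 65+92=157


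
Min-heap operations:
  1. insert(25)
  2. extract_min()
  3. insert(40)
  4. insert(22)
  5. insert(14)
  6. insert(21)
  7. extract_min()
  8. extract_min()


insert(25) -> [25]
extract_min()->25, []
insert(40) -> [40]
insert(22) -> [22, 40]
insert(14) -> [14, 40, 22]
insert(21) -> [14, 21, 22, 40]
extract_min()->14, [21, 40, 22]
extract_min()->21, [22, 40]

Final heap: [22, 40]


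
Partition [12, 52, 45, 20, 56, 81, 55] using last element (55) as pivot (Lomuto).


Pivot: 55
  12 <= 55: advance i (no swap)
  52 <= 55: advance i (no swap)
  45 <= 55: advance i (no swap)
  20 <= 55: advance i (no swap)
Place pivot at 4: [12, 52, 45, 20, 55, 81, 56]

Partitioned: [12, 52, 45, 20, 55, 81, 56]


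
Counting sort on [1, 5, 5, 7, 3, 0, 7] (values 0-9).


Input: [1, 5, 5, 7, 3, 0, 7]
Counts: [1, 1, 0, 1, 0, 2, 0, 2, 0, 0]

Sorted: [0, 1, 3, 5, 5, 7, 7]


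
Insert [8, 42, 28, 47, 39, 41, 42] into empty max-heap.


Insert 8: [8]
Insert 42: [42, 8]
Insert 28: [42, 8, 28]
Insert 47: [47, 42, 28, 8]
Insert 39: [47, 42, 28, 8, 39]
Insert 41: [47, 42, 41, 8, 39, 28]
Insert 42: [47, 42, 42, 8, 39, 28, 41]

Final heap: [47, 42, 42, 8, 39, 28, 41]


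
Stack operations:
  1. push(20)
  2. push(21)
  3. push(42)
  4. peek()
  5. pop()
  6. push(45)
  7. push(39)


push(20) -> [20]
push(21) -> [20, 21]
push(42) -> [20, 21, 42]
peek()->42
pop()->42, [20, 21]
push(45) -> [20, 21, 45]
push(39) -> [20, 21, 45, 39]

Final stack: [20, 21, 45, 39]


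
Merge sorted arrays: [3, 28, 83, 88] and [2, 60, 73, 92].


Take 2 from B
Take 3 from A
Take 28 from A
Take 60 from B
Take 73 from B
Take 83 from A
Take 88 from A

Merged: [2, 3, 28, 60, 73, 83, 88, 92]


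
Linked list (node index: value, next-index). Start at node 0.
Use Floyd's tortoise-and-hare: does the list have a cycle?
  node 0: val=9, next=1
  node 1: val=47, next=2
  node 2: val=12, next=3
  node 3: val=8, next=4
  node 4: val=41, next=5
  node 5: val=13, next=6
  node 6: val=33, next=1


Floyd's tortoise (slow, +1) and hare (fast, +2):
  init: slow=0, fast=0
  step 1: slow=1, fast=2
  step 2: slow=2, fast=4
  step 3: slow=3, fast=6
  step 4: slow=4, fast=2
  step 5: slow=5, fast=4
  step 6: slow=6, fast=6
  slow == fast at node 6: cycle detected

Cycle: yes


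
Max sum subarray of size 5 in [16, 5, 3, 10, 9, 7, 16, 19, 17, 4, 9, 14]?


[0:5]: 43
[1:6]: 34
[2:7]: 45
[3:8]: 61
[4:9]: 68
[5:10]: 63
[6:11]: 65
[7:12]: 63

Max: 68 at [4:9]


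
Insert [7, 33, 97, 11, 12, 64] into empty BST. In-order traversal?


Insert 7: root
Insert 33: R from 7
Insert 97: R from 7 -> R from 33
Insert 11: R from 7 -> L from 33
Insert 12: R from 7 -> L from 33 -> R from 11
Insert 64: R from 7 -> R from 33 -> L from 97

In-order: [7, 11, 12, 33, 64, 97]


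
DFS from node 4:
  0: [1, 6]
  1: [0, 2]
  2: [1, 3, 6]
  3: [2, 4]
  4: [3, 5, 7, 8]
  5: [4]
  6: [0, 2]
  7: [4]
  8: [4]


Visit 4, push [8, 7, 5, 3]
Visit 3, push [2]
Visit 2, push [6, 1]
Visit 1, push [0]
Visit 0, push [6]
Visit 6, push []
Visit 5, push []
Visit 7, push []
Visit 8, push []

DFS order: [4, 3, 2, 1, 0, 6, 5, 7, 8]


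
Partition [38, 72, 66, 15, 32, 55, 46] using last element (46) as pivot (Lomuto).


Pivot: 46
  38 <= 46: advance i (no swap)
  15 <= 46: swap -> [38, 15, 66, 72, 32, 55, 46]
  32 <= 46: swap -> [38, 15, 32, 72, 66, 55, 46]
Place pivot at 3: [38, 15, 32, 46, 66, 55, 72]

Partitioned: [38, 15, 32, 46, 66, 55, 72]


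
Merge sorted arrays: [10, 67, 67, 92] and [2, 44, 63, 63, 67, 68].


Take 2 from B
Take 10 from A
Take 44 from B
Take 63 from B
Take 63 from B
Take 67 from A
Take 67 from A
Take 67 from B
Take 68 from B

Merged: [2, 10, 44, 63, 63, 67, 67, 67, 68, 92]


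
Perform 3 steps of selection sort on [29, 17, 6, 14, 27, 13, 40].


Initial: [29, 17, 6, 14, 27, 13, 40]
Step 1: min=6 at 2
  Swap: [6, 17, 29, 14, 27, 13, 40]
Step 2: min=13 at 5
  Swap: [6, 13, 29, 14, 27, 17, 40]
Step 3: min=14 at 3
  Swap: [6, 13, 14, 29, 27, 17, 40]

After 3 steps: [6, 13, 14, 29, 27, 17, 40]


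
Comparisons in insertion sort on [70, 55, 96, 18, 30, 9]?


Algorithm: insertion sort
Input: [70, 55, 96, 18, 30, 9]
Sorted: [9, 18, 30, 55, 70, 96]

14


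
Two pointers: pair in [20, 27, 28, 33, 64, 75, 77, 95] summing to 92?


lo=0(20)+hi=7(95)=115
lo=0(20)+hi=6(77)=97
lo=0(20)+hi=5(75)=95
lo=0(20)+hi=4(64)=84
lo=1(27)+hi=4(64)=91
lo=2(28)+hi=4(64)=92

Yes: 28+64=92


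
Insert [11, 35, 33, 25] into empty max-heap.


Insert 11: [11]
Insert 35: [35, 11]
Insert 33: [35, 11, 33]
Insert 25: [35, 25, 33, 11]

Final heap: [35, 25, 33, 11]


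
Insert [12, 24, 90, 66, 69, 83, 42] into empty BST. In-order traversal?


Insert 12: root
Insert 24: R from 12
Insert 90: R from 12 -> R from 24
Insert 66: R from 12 -> R from 24 -> L from 90
Insert 69: R from 12 -> R from 24 -> L from 90 -> R from 66
Insert 83: R from 12 -> R from 24 -> L from 90 -> R from 66 -> R from 69
Insert 42: R from 12 -> R from 24 -> L from 90 -> L from 66

In-order: [12, 24, 42, 66, 69, 83, 90]


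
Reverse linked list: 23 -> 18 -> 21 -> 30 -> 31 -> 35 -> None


Step 1: curr=23, set curr.next=prev(None) | reversed so far: 23
Step 2: curr=18, set curr.next=prev(23) | reversed so far: 18 -> 23
Step 3: curr=21, set curr.next=prev(18) | reversed so far: 21 -> 18 -> 23
Step 4: curr=30, set curr.next=prev(21) | reversed so far: 30 -> 21 -> 18 -> 23
Step 5: curr=31, set curr.next=prev(30) | reversed so far: 31 -> 30 -> 21 -> 18 -> 23
Step 6: curr=35, set curr.next=prev(31) | reversed so far: 35 -> 31 -> 30 -> 21 -> 18 -> 23

35 -> 31 -> 30 -> 21 -> 18 -> 23 -> None


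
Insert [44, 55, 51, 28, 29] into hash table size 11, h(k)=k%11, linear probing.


Insert 44: h=0 -> slot 0
Insert 55: h=0, 1 probes -> slot 1
Insert 51: h=7 -> slot 7
Insert 28: h=6 -> slot 6
Insert 29: h=7, 1 probes -> slot 8

Table: [44, 55, None, None, None, None, 28, 51, 29, None, None]


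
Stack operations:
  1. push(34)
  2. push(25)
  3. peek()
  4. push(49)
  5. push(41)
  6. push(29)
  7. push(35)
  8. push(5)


push(34) -> [34]
push(25) -> [34, 25]
peek()->25
push(49) -> [34, 25, 49]
push(41) -> [34, 25, 49, 41]
push(29) -> [34, 25, 49, 41, 29]
push(35) -> [34, 25, 49, 41, 29, 35]
push(5) -> [34, 25, 49, 41, 29, 35, 5]

Final stack: [34, 25, 49, 41, 29, 35, 5]


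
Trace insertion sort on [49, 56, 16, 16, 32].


Initial: [49, 56, 16, 16, 32]
Insert 56: [49, 56, 16, 16, 32]
Insert 16: [16, 49, 56, 16, 32]
Insert 16: [16, 16, 49, 56, 32]
Insert 32: [16, 16, 32, 49, 56]

Sorted: [16, 16, 32, 49, 56]


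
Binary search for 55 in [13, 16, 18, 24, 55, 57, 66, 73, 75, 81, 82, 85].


Step 1: lo=0, hi=11, mid=5, val=57
Step 2: lo=0, hi=4, mid=2, val=18
Step 3: lo=3, hi=4, mid=3, val=24
Step 4: lo=4, hi=4, mid=4, val=55

Found at index 4


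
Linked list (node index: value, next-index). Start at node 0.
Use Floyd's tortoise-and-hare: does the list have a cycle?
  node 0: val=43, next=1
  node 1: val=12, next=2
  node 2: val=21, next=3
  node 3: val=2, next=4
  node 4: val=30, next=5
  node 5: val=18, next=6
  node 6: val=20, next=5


Floyd's tortoise (slow, +1) and hare (fast, +2):
  init: slow=0, fast=0
  step 1: slow=1, fast=2
  step 2: slow=2, fast=4
  step 3: slow=3, fast=6
  step 4: slow=4, fast=6
  step 5: slow=5, fast=6
  step 6: slow=6, fast=6
  slow == fast at node 6: cycle detected

Cycle: yes


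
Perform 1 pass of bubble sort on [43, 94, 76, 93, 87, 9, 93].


Initial: [43, 94, 76, 93, 87, 9, 93]
Pass 1: [43, 76, 93, 87, 9, 93, 94] (5 swaps)

After 1 pass: [43, 76, 93, 87, 9, 93, 94]


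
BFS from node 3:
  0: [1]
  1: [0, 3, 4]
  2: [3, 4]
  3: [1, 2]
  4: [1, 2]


Visit 3, enqueue [1, 2]
Visit 1, enqueue [0, 4]
Visit 2, enqueue []
Visit 0, enqueue []
Visit 4, enqueue []

BFS order: [3, 1, 2, 0, 4]


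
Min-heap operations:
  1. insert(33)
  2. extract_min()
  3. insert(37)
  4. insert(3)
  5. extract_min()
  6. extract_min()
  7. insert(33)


insert(33) -> [33]
extract_min()->33, []
insert(37) -> [37]
insert(3) -> [3, 37]
extract_min()->3, [37]
extract_min()->37, []
insert(33) -> [33]

Final heap: [33]


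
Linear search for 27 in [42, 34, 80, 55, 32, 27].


i=0: 42!=27
i=1: 34!=27
i=2: 80!=27
i=3: 55!=27
i=4: 32!=27
i=5: 27==27 found!

Found at 5, 6 comps


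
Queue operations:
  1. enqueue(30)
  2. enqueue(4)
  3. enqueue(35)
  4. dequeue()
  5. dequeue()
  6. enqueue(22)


enqueue(30) -> [30]
enqueue(4) -> [30, 4]
enqueue(35) -> [30, 4, 35]
dequeue()->30, [4, 35]
dequeue()->4, [35]
enqueue(22) -> [35, 22]

Final queue: [35, 22]


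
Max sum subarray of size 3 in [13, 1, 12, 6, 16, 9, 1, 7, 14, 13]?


[0:3]: 26
[1:4]: 19
[2:5]: 34
[3:6]: 31
[4:7]: 26
[5:8]: 17
[6:9]: 22
[7:10]: 34

Max: 34 at [2:5]


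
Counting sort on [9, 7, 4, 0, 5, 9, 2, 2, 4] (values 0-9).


Input: [9, 7, 4, 0, 5, 9, 2, 2, 4]
Counts: [1, 0, 2, 0, 2, 1, 0, 1, 0, 2]

Sorted: [0, 2, 2, 4, 4, 5, 7, 9, 9]


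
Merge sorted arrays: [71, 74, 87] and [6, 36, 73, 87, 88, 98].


Take 6 from B
Take 36 from B
Take 71 from A
Take 73 from B
Take 74 from A
Take 87 from A

Merged: [6, 36, 71, 73, 74, 87, 87, 88, 98]


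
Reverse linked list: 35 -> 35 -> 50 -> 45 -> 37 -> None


Step 1: curr=35, set curr.next=prev(None) | reversed so far: 35
Step 2: curr=35, set curr.next=prev(35) | reversed so far: 35 -> 35
Step 3: curr=50, set curr.next=prev(35) | reversed so far: 50 -> 35 -> 35
Step 4: curr=45, set curr.next=prev(50) | reversed so far: 45 -> 50 -> 35 -> 35
Step 5: curr=37, set curr.next=prev(45) | reversed so far: 37 -> 45 -> 50 -> 35 -> 35

37 -> 45 -> 50 -> 35 -> 35 -> None


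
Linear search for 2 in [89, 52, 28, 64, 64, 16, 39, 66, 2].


i=0: 89!=2
i=1: 52!=2
i=2: 28!=2
i=3: 64!=2
i=4: 64!=2
i=5: 16!=2
i=6: 39!=2
i=7: 66!=2
i=8: 2==2 found!

Found at 8, 9 comps


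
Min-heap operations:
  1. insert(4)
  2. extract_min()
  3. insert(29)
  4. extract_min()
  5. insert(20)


insert(4) -> [4]
extract_min()->4, []
insert(29) -> [29]
extract_min()->29, []
insert(20) -> [20]

Final heap: [20]


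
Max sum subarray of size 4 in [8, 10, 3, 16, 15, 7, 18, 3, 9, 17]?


[0:4]: 37
[1:5]: 44
[2:6]: 41
[3:7]: 56
[4:8]: 43
[5:9]: 37
[6:10]: 47

Max: 56 at [3:7]


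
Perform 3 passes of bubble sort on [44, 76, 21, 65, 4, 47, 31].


Initial: [44, 76, 21, 65, 4, 47, 31]
Pass 1: [44, 21, 65, 4, 47, 31, 76] (5 swaps)
Pass 2: [21, 44, 4, 47, 31, 65, 76] (4 swaps)
Pass 3: [21, 4, 44, 31, 47, 65, 76] (2 swaps)

After 3 passes: [21, 4, 44, 31, 47, 65, 76]


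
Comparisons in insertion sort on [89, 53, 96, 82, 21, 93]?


Algorithm: insertion sort
Input: [89, 53, 96, 82, 21, 93]
Sorted: [21, 53, 82, 89, 93, 96]

11


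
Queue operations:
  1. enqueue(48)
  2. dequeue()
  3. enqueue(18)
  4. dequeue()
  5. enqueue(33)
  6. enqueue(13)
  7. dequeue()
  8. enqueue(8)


enqueue(48) -> [48]
dequeue()->48, []
enqueue(18) -> [18]
dequeue()->18, []
enqueue(33) -> [33]
enqueue(13) -> [33, 13]
dequeue()->33, [13]
enqueue(8) -> [13, 8]

Final queue: [13, 8]


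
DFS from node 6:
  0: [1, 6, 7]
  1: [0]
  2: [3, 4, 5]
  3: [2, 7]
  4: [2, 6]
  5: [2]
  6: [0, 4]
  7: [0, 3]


Visit 6, push [4, 0]
Visit 0, push [7, 1]
Visit 1, push []
Visit 7, push [3]
Visit 3, push [2]
Visit 2, push [5, 4]
Visit 4, push []
Visit 5, push []

DFS order: [6, 0, 1, 7, 3, 2, 4, 5]


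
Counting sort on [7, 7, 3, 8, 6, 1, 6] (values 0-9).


Input: [7, 7, 3, 8, 6, 1, 6]
Counts: [0, 1, 0, 1, 0, 0, 2, 2, 1, 0]

Sorted: [1, 3, 6, 6, 7, 7, 8]


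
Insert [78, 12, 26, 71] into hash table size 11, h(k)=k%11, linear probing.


Insert 78: h=1 -> slot 1
Insert 12: h=1, 1 probes -> slot 2
Insert 26: h=4 -> slot 4
Insert 71: h=5 -> slot 5

Table: [None, 78, 12, None, 26, 71, None, None, None, None, None]


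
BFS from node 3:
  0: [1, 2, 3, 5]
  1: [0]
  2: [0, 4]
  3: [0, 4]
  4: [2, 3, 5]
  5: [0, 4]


Visit 3, enqueue [0, 4]
Visit 0, enqueue [1, 2, 5]
Visit 4, enqueue []
Visit 1, enqueue []
Visit 2, enqueue []
Visit 5, enqueue []

BFS order: [3, 0, 4, 1, 2, 5]


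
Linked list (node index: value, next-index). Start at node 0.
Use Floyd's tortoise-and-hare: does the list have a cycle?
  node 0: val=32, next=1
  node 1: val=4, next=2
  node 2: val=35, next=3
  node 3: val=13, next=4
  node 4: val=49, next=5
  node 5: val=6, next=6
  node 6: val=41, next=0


Floyd's tortoise (slow, +1) and hare (fast, +2):
  init: slow=0, fast=0
  step 1: slow=1, fast=2
  step 2: slow=2, fast=4
  step 3: slow=3, fast=6
  step 4: slow=4, fast=1
  step 5: slow=5, fast=3
  step 6: slow=6, fast=5
  step 7: slow=0, fast=0
  slow == fast at node 0: cycle detected

Cycle: yes


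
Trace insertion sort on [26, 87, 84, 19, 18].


Initial: [26, 87, 84, 19, 18]
Insert 87: [26, 87, 84, 19, 18]
Insert 84: [26, 84, 87, 19, 18]
Insert 19: [19, 26, 84, 87, 18]
Insert 18: [18, 19, 26, 84, 87]

Sorted: [18, 19, 26, 84, 87]


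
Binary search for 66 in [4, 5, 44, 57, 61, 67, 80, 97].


Step 1: lo=0, hi=7, mid=3, val=57
Step 2: lo=4, hi=7, mid=5, val=67
Step 3: lo=4, hi=4, mid=4, val=61

Not found


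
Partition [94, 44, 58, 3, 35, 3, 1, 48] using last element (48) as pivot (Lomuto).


Pivot: 48
  44 <= 48: swap -> [44, 94, 58, 3, 35, 3, 1, 48]
  3 <= 48: swap -> [44, 3, 58, 94, 35, 3, 1, 48]
  35 <= 48: swap -> [44, 3, 35, 94, 58, 3, 1, 48]
  3 <= 48: swap -> [44, 3, 35, 3, 58, 94, 1, 48]
  1 <= 48: swap -> [44, 3, 35, 3, 1, 94, 58, 48]
Place pivot at 5: [44, 3, 35, 3, 1, 48, 58, 94]

Partitioned: [44, 3, 35, 3, 1, 48, 58, 94]


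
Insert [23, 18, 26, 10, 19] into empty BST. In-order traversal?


Insert 23: root
Insert 18: L from 23
Insert 26: R from 23
Insert 10: L from 23 -> L from 18
Insert 19: L from 23 -> R from 18

In-order: [10, 18, 19, 23, 26]


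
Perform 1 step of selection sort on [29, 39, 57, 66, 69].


Initial: [29, 39, 57, 66, 69]
Step 1: min=29 at 0
  Swap: [29, 39, 57, 66, 69]

After 1 step: [29, 39, 57, 66, 69]


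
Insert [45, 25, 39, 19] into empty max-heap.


Insert 45: [45]
Insert 25: [45, 25]
Insert 39: [45, 25, 39]
Insert 19: [45, 25, 39, 19]

Final heap: [45, 25, 39, 19]


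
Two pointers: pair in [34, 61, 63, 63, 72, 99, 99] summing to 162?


lo=0(34)+hi=6(99)=133
lo=1(61)+hi=6(99)=160
lo=2(63)+hi=6(99)=162

Yes: 63+99=162


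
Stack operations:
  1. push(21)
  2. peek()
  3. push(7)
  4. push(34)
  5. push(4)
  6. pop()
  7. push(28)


push(21) -> [21]
peek()->21
push(7) -> [21, 7]
push(34) -> [21, 7, 34]
push(4) -> [21, 7, 34, 4]
pop()->4, [21, 7, 34]
push(28) -> [21, 7, 34, 28]

Final stack: [21, 7, 34, 28]


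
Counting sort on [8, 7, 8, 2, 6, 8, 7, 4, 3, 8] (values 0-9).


Input: [8, 7, 8, 2, 6, 8, 7, 4, 3, 8]
Counts: [0, 0, 1, 1, 1, 0, 1, 2, 4, 0]

Sorted: [2, 3, 4, 6, 7, 7, 8, 8, 8, 8]


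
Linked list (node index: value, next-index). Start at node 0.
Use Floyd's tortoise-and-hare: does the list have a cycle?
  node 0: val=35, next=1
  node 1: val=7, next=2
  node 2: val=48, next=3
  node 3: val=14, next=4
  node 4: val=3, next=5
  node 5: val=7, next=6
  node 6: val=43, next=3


Floyd's tortoise (slow, +1) and hare (fast, +2):
  init: slow=0, fast=0
  step 1: slow=1, fast=2
  step 2: slow=2, fast=4
  step 3: slow=3, fast=6
  step 4: slow=4, fast=4
  slow == fast at node 4: cycle detected

Cycle: yes


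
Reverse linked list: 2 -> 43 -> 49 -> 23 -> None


Step 1: curr=2, set curr.next=prev(None) | reversed so far: 2
Step 2: curr=43, set curr.next=prev(2) | reversed so far: 43 -> 2
Step 3: curr=49, set curr.next=prev(43) | reversed so far: 49 -> 43 -> 2
Step 4: curr=23, set curr.next=prev(49) | reversed so far: 23 -> 49 -> 43 -> 2

23 -> 49 -> 43 -> 2 -> None


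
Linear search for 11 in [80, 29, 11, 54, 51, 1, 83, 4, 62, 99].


i=0: 80!=11
i=1: 29!=11
i=2: 11==11 found!

Found at 2, 3 comps


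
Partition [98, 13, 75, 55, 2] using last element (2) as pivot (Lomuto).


Pivot: 2
Place pivot at 0: [2, 13, 75, 55, 98]

Partitioned: [2, 13, 75, 55, 98]


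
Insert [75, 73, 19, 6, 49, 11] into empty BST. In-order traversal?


Insert 75: root
Insert 73: L from 75
Insert 19: L from 75 -> L from 73
Insert 6: L from 75 -> L from 73 -> L from 19
Insert 49: L from 75 -> L from 73 -> R from 19
Insert 11: L from 75 -> L from 73 -> L from 19 -> R from 6

In-order: [6, 11, 19, 49, 73, 75]


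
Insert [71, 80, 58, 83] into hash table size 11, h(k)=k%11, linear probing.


Insert 71: h=5 -> slot 5
Insert 80: h=3 -> slot 3
Insert 58: h=3, 1 probes -> slot 4
Insert 83: h=6 -> slot 6

Table: [None, None, None, 80, 58, 71, 83, None, None, None, None]


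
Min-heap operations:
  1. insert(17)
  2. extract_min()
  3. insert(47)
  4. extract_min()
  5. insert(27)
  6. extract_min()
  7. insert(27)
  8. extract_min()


insert(17) -> [17]
extract_min()->17, []
insert(47) -> [47]
extract_min()->47, []
insert(27) -> [27]
extract_min()->27, []
insert(27) -> [27]
extract_min()->27, []

Final heap: []


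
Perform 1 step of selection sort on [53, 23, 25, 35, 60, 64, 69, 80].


Initial: [53, 23, 25, 35, 60, 64, 69, 80]
Step 1: min=23 at 1
  Swap: [23, 53, 25, 35, 60, 64, 69, 80]

After 1 step: [23, 53, 25, 35, 60, 64, 69, 80]


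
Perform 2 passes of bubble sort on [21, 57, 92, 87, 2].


Initial: [21, 57, 92, 87, 2]
Pass 1: [21, 57, 87, 2, 92] (2 swaps)
Pass 2: [21, 57, 2, 87, 92] (1 swaps)

After 2 passes: [21, 57, 2, 87, 92]


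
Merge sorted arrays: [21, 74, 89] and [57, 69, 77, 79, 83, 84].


Take 21 from A
Take 57 from B
Take 69 from B
Take 74 from A
Take 77 from B
Take 79 from B
Take 83 from B
Take 84 from B

Merged: [21, 57, 69, 74, 77, 79, 83, 84, 89]


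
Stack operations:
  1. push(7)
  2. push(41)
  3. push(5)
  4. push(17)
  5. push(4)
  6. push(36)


push(7) -> [7]
push(41) -> [7, 41]
push(5) -> [7, 41, 5]
push(17) -> [7, 41, 5, 17]
push(4) -> [7, 41, 5, 17, 4]
push(36) -> [7, 41, 5, 17, 4, 36]

Final stack: [7, 41, 5, 17, 4, 36]


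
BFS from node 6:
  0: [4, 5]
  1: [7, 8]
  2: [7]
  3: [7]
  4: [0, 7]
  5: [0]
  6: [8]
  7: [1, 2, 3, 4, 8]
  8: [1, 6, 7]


Visit 6, enqueue [8]
Visit 8, enqueue [1, 7]
Visit 1, enqueue []
Visit 7, enqueue [2, 3, 4]
Visit 2, enqueue []
Visit 3, enqueue []
Visit 4, enqueue [0]
Visit 0, enqueue [5]
Visit 5, enqueue []

BFS order: [6, 8, 1, 7, 2, 3, 4, 0, 5]


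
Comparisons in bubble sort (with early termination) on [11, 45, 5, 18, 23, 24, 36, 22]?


Algorithm: bubble sort (with early termination)
Input: [11, 45, 5, 18, 23, 24, 36, 22]
Sorted: [5, 11, 18, 22, 23, 24, 36, 45]

25


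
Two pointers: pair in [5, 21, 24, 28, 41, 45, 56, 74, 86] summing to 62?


lo=0(5)+hi=8(86)=91
lo=0(5)+hi=7(74)=79
lo=0(5)+hi=6(56)=61
lo=1(21)+hi=6(56)=77
lo=1(21)+hi=5(45)=66
lo=1(21)+hi=4(41)=62

Yes: 21+41=62


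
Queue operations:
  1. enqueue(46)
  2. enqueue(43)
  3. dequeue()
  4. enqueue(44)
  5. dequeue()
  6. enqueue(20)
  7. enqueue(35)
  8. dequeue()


enqueue(46) -> [46]
enqueue(43) -> [46, 43]
dequeue()->46, [43]
enqueue(44) -> [43, 44]
dequeue()->43, [44]
enqueue(20) -> [44, 20]
enqueue(35) -> [44, 20, 35]
dequeue()->44, [20, 35]

Final queue: [20, 35]


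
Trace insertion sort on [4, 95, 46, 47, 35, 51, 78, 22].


Initial: [4, 95, 46, 47, 35, 51, 78, 22]
Insert 95: [4, 95, 46, 47, 35, 51, 78, 22]
Insert 46: [4, 46, 95, 47, 35, 51, 78, 22]
Insert 47: [4, 46, 47, 95, 35, 51, 78, 22]
Insert 35: [4, 35, 46, 47, 95, 51, 78, 22]
Insert 51: [4, 35, 46, 47, 51, 95, 78, 22]
Insert 78: [4, 35, 46, 47, 51, 78, 95, 22]
Insert 22: [4, 22, 35, 46, 47, 51, 78, 95]

Sorted: [4, 22, 35, 46, 47, 51, 78, 95]


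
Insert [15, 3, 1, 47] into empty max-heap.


Insert 15: [15]
Insert 3: [15, 3]
Insert 1: [15, 3, 1]
Insert 47: [47, 15, 1, 3]

Final heap: [47, 15, 1, 3]


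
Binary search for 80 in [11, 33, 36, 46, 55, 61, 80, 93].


Step 1: lo=0, hi=7, mid=3, val=46
Step 2: lo=4, hi=7, mid=5, val=61
Step 3: lo=6, hi=7, mid=6, val=80

Found at index 6


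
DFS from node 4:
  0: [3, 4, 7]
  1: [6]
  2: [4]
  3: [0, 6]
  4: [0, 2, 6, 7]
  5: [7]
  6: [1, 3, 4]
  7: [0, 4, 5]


Visit 4, push [7, 6, 2, 0]
Visit 0, push [7, 3]
Visit 3, push [6]
Visit 6, push [1]
Visit 1, push []
Visit 7, push [5]
Visit 5, push []
Visit 2, push []

DFS order: [4, 0, 3, 6, 1, 7, 5, 2]


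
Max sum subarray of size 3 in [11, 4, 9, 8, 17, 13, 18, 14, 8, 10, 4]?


[0:3]: 24
[1:4]: 21
[2:5]: 34
[3:6]: 38
[4:7]: 48
[5:8]: 45
[6:9]: 40
[7:10]: 32
[8:11]: 22

Max: 48 at [4:7]


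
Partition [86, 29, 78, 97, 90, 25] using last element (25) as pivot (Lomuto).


Pivot: 25
Place pivot at 0: [25, 29, 78, 97, 90, 86]

Partitioned: [25, 29, 78, 97, 90, 86]


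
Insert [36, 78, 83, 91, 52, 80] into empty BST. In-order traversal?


Insert 36: root
Insert 78: R from 36
Insert 83: R from 36 -> R from 78
Insert 91: R from 36 -> R from 78 -> R from 83
Insert 52: R from 36 -> L from 78
Insert 80: R from 36 -> R from 78 -> L from 83

In-order: [36, 52, 78, 80, 83, 91]


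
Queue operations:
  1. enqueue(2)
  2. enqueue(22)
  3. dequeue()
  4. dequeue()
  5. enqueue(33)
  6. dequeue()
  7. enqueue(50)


enqueue(2) -> [2]
enqueue(22) -> [2, 22]
dequeue()->2, [22]
dequeue()->22, []
enqueue(33) -> [33]
dequeue()->33, []
enqueue(50) -> [50]

Final queue: [50]


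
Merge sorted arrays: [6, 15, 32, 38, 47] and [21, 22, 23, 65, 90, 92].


Take 6 from A
Take 15 from A
Take 21 from B
Take 22 from B
Take 23 from B
Take 32 from A
Take 38 from A
Take 47 from A

Merged: [6, 15, 21, 22, 23, 32, 38, 47, 65, 90, 92]


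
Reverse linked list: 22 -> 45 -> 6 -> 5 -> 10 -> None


Step 1: curr=22, set curr.next=prev(None) | reversed so far: 22
Step 2: curr=45, set curr.next=prev(22) | reversed so far: 45 -> 22
Step 3: curr=6, set curr.next=prev(45) | reversed so far: 6 -> 45 -> 22
Step 4: curr=5, set curr.next=prev(6) | reversed so far: 5 -> 6 -> 45 -> 22
Step 5: curr=10, set curr.next=prev(5) | reversed so far: 10 -> 5 -> 6 -> 45 -> 22

10 -> 5 -> 6 -> 45 -> 22 -> None


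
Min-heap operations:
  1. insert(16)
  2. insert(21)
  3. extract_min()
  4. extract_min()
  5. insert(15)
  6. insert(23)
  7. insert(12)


insert(16) -> [16]
insert(21) -> [16, 21]
extract_min()->16, [21]
extract_min()->21, []
insert(15) -> [15]
insert(23) -> [15, 23]
insert(12) -> [12, 23, 15]

Final heap: [12, 23, 15]


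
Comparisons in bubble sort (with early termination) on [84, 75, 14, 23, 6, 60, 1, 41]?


Algorithm: bubble sort (with early termination)
Input: [84, 75, 14, 23, 6, 60, 1, 41]
Sorted: [1, 6, 14, 23, 41, 60, 75, 84]

28


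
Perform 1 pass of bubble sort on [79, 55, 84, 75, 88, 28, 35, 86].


Initial: [79, 55, 84, 75, 88, 28, 35, 86]
Pass 1: [55, 79, 75, 84, 28, 35, 86, 88] (5 swaps)

After 1 pass: [55, 79, 75, 84, 28, 35, 86, 88]


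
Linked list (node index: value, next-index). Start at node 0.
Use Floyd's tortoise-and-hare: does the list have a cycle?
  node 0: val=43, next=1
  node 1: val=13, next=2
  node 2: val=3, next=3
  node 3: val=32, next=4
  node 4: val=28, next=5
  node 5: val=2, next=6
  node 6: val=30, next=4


Floyd's tortoise (slow, +1) and hare (fast, +2):
  init: slow=0, fast=0
  step 1: slow=1, fast=2
  step 2: slow=2, fast=4
  step 3: slow=3, fast=6
  step 4: slow=4, fast=5
  step 5: slow=5, fast=4
  step 6: slow=6, fast=6
  slow == fast at node 6: cycle detected

Cycle: yes


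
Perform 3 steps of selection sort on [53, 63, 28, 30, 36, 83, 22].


Initial: [53, 63, 28, 30, 36, 83, 22]
Step 1: min=22 at 6
  Swap: [22, 63, 28, 30, 36, 83, 53]
Step 2: min=28 at 2
  Swap: [22, 28, 63, 30, 36, 83, 53]
Step 3: min=30 at 3
  Swap: [22, 28, 30, 63, 36, 83, 53]

After 3 steps: [22, 28, 30, 63, 36, 83, 53]


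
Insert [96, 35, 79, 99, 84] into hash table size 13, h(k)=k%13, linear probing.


Insert 96: h=5 -> slot 5
Insert 35: h=9 -> slot 9
Insert 79: h=1 -> slot 1
Insert 99: h=8 -> slot 8
Insert 84: h=6 -> slot 6

Table: [None, 79, None, None, None, 96, 84, None, 99, 35, None, None, None]


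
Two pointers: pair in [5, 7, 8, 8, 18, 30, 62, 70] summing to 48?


lo=0(5)+hi=7(70)=75
lo=0(5)+hi=6(62)=67
lo=0(5)+hi=5(30)=35
lo=1(7)+hi=5(30)=37
lo=2(8)+hi=5(30)=38
lo=3(8)+hi=5(30)=38
lo=4(18)+hi=5(30)=48

Yes: 18+30=48


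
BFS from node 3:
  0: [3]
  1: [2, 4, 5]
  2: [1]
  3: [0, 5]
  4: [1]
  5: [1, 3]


Visit 3, enqueue [0, 5]
Visit 0, enqueue []
Visit 5, enqueue [1]
Visit 1, enqueue [2, 4]
Visit 2, enqueue []
Visit 4, enqueue []

BFS order: [3, 0, 5, 1, 2, 4]


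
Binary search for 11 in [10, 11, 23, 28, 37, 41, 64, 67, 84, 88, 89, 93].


Step 1: lo=0, hi=11, mid=5, val=41
Step 2: lo=0, hi=4, mid=2, val=23
Step 3: lo=0, hi=1, mid=0, val=10
Step 4: lo=1, hi=1, mid=1, val=11

Found at index 1


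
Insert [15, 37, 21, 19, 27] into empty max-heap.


Insert 15: [15]
Insert 37: [37, 15]
Insert 21: [37, 15, 21]
Insert 19: [37, 19, 21, 15]
Insert 27: [37, 27, 21, 15, 19]

Final heap: [37, 27, 21, 15, 19]


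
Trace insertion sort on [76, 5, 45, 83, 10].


Initial: [76, 5, 45, 83, 10]
Insert 5: [5, 76, 45, 83, 10]
Insert 45: [5, 45, 76, 83, 10]
Insert 83: [5, 45, 76, 83, 10]
Insert 10: [5, 10, 45, 76, 83]

Sorted: [5, 10, 45, 76, 83]


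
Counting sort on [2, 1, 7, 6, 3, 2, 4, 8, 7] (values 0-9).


Input: [2, 1, 7, 6, 3, 2, 4, 8, 7]
Counts: [0, 1, 2, 1, 1, 0, 1, 2, 1, 0]

Sorted: [1, 2, 2, 3, 4, 6, 7, 7, 8]


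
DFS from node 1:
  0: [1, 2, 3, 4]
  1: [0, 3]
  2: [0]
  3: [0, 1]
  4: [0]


Visit 1, push [3, 0]
Visit 0, push [4, 3, 2]
Visit 2, push []
Visit 3, push []
Visit 4, push []

DFS order: [1, 0, 2, 3, 4]


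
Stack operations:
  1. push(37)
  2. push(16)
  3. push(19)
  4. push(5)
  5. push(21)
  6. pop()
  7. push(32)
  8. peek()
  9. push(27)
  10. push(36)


push(37) -> [37]
push(16) -> [37, 16]
push(19) -> [37, 16, 19]
push(5) -> [37, 16, 19, 5]
push(21) -> [37, 16, 19, 5, 21]
pop()->21, [37, 16, 19, 5]
push(32) -> [37, 16, 19, 5, 32]
peek()->32
push(27) -> [37, 16, 19, 5, 32, 27]
push(36) -> [37, 16, 19, 5, 32, 27, 36]

Final stack: [37, 16, 19, 5, 32, 27, 36]


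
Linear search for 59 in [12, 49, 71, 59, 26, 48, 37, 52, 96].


i=0: 12!=59
i=1: 49!=59
i=2: 71!=59
i=3: 59==59 found!

Found at 3, 4 comps


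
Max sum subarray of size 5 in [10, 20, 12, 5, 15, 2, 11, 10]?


[0:5]: 62
[1:6]: 54
[2:7]: 45
[3:8]: 43

Max: 62 at [0:5]


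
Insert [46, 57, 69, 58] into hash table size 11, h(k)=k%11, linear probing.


Insert 46: h=2 -> slot 2
Insert 57: h=2, 1 probes -> slot 3
Insert 69: h=3, 1 probes -> slot 4
Insert 58: h=3, 2 probes -> slot 5

Table: [None, None, 46, 57, 69, 58, None, None, None, None, None]


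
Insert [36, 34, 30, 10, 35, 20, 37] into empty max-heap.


Insert 36: [36]
Insert 34: [36, 34]
Insert 30: [36, 34, 30]
Insert 10: [36, 34, 30, 10]
Insert 35: [36, 35, 30, 10, 34]
Insert 20: [36, 35, 30, 10, 34, 20]
Insert 37: [37, 35, 36, 10, 34, 20, 30]

Final heap: [37, 35, 36, 10, 34, 20, 30]


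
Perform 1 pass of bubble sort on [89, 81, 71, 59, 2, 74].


Initial: [89, 81, 71, 59, 2, 74]
Pass 1: [81, 71, 59, 2, 74, 89] (5 swaps)

After 1 pass: [81, 71, 59, 2, 74, 89]


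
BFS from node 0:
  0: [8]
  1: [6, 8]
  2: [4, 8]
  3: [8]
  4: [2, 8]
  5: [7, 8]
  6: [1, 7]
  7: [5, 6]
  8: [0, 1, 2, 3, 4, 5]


Visit 0, enqueue [8]
Visit 8, enqueue [1, 2, 3, 4, 5]
Visit 1, enqueue [6]
Visit 2, enqueue []
Visit 3, enqueue []
Visit 4, enqueue []
Visit 5, enqueue [7]
Visit 6, enqueue []
Visit 7, enqueue []

BFS order: [0, 8, 1, 2, 3, 4, 5, 6, 7]


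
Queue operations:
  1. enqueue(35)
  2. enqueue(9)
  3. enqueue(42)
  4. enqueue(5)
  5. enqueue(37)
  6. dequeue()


enqueue(35) -> [35]
enqueue(9) -> [35, 9]
enqueue(42) -> [35, 9, 42]
enqueue(5) -> [35, 9, 42, 5]
enqueue(37) -> [35, 9, 42, 5, 37]
dequeue()->35, [9, 42, 5, 37]

Final queue: [9, 42, 5, 37]


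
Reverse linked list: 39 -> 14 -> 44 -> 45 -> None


Step 1: curr=39, set curr.next=prev(None) | reversed so far: 39
Step 2: curr=14, set curr.next=prev(39) | reversed so far: 14 -> 39
Step 3: curr=44, set curr.next=prev(14) | reversed so far: 44 -> 14 -> 39
Step 4: curr=45, set curr.next=prev(44) | reversed so far: 45 -> 44 -> 14 -> 39

45 -> 44 -> 14 -> 39 -> None


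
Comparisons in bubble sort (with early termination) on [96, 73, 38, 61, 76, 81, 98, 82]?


Algorithm: bubble sort (with early termination)
Input: [96, 73, 38, 61, 76, 81, 98, 82]
Sorted: [38, 61, 73, 76, 81, 82, 96, 98]

18


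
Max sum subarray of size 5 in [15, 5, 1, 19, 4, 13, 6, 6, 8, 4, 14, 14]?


[0:5]: 44
[1:6]: 42
[2:7]: 43
[3:8]: 48
[4:9]: 37
[5:10]: 37
[6:11]: 38
[7:12]: 46

Max: 48 at [3:8]


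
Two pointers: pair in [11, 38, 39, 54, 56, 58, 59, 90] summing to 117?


lo=0(11)+hi=7(90)=101
lo=1(38)+hi=7(90)=128
lo=1(38)+hi=6(59)=97
lo=2(39)+hi=6(59)=98
lo=3(54)+hi=6(59)=113
lo=4(56)+hi=6(59)=115
lo=5(58)+hi=6(59)=117

Yes: 58+59=117


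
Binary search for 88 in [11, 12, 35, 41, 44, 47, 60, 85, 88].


Step 1: lo=0, hi=8, mid=4, val=44
Step 2: lo=5, hi=8, mid=6, val=60
Step 3: lo=7, hi=8, mid=7, val=85
Step 4: lo=8, hi=8, mid=8, val=88

Found at index 8


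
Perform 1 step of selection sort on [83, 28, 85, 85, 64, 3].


Initial: [83, 28, 85, 85, 64, 3]
Step 1: min=3 at 5
  Swap: [3, 28, 85, 85, 64, 83]

After 1 step: [3, 28, 85, 85, 64, 83]


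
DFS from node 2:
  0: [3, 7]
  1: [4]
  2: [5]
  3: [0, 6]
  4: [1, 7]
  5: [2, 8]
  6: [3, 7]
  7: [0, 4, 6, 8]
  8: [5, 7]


Visit 2, push [5]
Visit 5, push [8]
Visit 8, push [7]
Visit 7, push [6, 4, 0]
Visit 0, push [3]
Visit 3, push [6]
Visit 6, push []
Visit 4, push [1]
Visit 1, push []

DFS order: [2, 5, 8, 7, 0, 3, 6, 4, 1]


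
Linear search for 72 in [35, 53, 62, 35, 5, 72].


i=0: 35!=72
i=1: 53!=72
i=2: 62!=72
i=3: 35!=72
i=4: 5!=72
i=5: 72==72 found!

Found at 5, 6 comps


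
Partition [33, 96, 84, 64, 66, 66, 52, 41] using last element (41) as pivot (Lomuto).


Pivot: 41
  33 <= 41: advance i (no swap)
Place pivot at 1: [33, 41, 84, 64, 66, 66, 52, 96]

Partitioned: [33, 41, 84, 64, 66, 66, 52, 96]


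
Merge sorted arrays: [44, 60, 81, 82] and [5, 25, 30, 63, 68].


Take 5 from B
Take 25 from B
Take 30 from B
Take 44 from A
Take 60 from A
Take 63 from B
Take 68 from B

Merged: [5, 25, 30, 44, 60, 63, 68, 81, 82]


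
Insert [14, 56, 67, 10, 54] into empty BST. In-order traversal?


Insert 14: root
Insert 56: R from 14
Insert 67: R from 14 -> R from 56
Insert 10: L from 14
Insert 54: R from 14 -> L from 56

In-order: [10, 14, 54, 56, 67]


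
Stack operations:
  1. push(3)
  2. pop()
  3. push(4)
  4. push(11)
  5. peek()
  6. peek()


push(3) -> [3]
pop()->3, []
push(4) -> [4]
push(11) -> [4, 11]
peek()->11
peek()->11

Final stack: [4, 11]


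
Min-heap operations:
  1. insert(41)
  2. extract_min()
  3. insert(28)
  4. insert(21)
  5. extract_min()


insert(41) -> [41]
extract_min()->41, []
insert(28) -> [28]
insert(21) -> [21, 28]
extract_min()->21, [28]

Final heap: [28]


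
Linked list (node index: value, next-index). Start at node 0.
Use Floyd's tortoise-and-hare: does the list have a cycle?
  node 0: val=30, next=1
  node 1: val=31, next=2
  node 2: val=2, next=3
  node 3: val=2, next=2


Floyd's tortoise (slow, +1) and hare (fast, +2):
  init: slow=0, fast=0
  step 1: slow=1, fast=2
  step 2: slow=2, fast=2
  slow == fast at node 2: cycle detected

Cycle: yes


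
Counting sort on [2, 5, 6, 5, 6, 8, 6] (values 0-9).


Input: [2, 5, 6, 5, 6, 8, 6]
Counts: [0, 0, 1, 0, 0, 2, 3, 0, 1, 0]

Sorted: [2, 5, 5, 6, 6, 6, 8]


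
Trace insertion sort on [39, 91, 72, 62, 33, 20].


Initial: [39, 91, 72, 62, 33, 20]
Insert 91: [39, 91, 72, 62, 33, 20]
Insert 72: [39, 72, 91, 62, 33, 20]
Insert 62: [39, 62, 72, 91, 33, 20]
Insert 33: [33, 39, 62, 72, 91, 20]
Insert 20: [20, 33, 39, 62, 72, 91]

Sorted: [20, 33, 39, 62, 72, 91]


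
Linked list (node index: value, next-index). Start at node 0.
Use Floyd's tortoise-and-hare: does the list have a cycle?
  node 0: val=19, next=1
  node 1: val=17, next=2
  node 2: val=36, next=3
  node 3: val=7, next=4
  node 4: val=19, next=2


Floyd's tortoise (slow, +1) and hare (fast, +2):
  init: slow=0, fast=0
  step 1: slow=1, fast=2
  step 2: slow=2, fast=4
  step 3: slow=3, fast=3
  slow == fast at node 3: cycle detected

Cycle: yes


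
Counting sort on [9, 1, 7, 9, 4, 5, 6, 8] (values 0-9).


Input: [9, 1, 7, 9, 4, 5, 6, 8]
Counts: [0, 1, 0, 0, 1, 1, 1, 1, 1, 2]

Sorted: [1, 4, 5, 6, 7, 8, 9, 9]


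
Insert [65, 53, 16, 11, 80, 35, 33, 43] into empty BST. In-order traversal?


Insert 65: root
Insert 53: L from 65
Insert 16: L from 65 -> L from 53
Insert 11: L from 65 -> L from 53 -> L from 16
Insert 80: R from 65
Insert 35: L from 65 -> L from 53 -> R from 16
Insert 33: L from 65 -> L from 53 -> R from 16 -> L from 35
Insert 43: L from 65 -> L from 53 -> R from 16 -> R from 35

In-order: [11, 16, 33, 35, 43, 53, 65, 80]


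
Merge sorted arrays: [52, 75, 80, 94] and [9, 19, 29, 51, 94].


Take 9 from B
Take 19 from B
Take 29 from B
Take 51 from B
Take 52 from A
Take 75 from A
Take 80 from A
Take 94 from A

Merged: [9, 19, 29, 51, 52, 75, 80, 94, 94]


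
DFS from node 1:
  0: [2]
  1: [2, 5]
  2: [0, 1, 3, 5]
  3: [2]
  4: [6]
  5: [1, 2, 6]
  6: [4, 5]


Visit 1, push [5, 2]
Visit 2, push [5, 3, 0]
Visit 0, push []
Visit 3, push []
Visit 5, push [6]
Visit 6, push [4]
Visit 4, push []

DFS order: [1, 2, 0, 3, 5, 6, 4]


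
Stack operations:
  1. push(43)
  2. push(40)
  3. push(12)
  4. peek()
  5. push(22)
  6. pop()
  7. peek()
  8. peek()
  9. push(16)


push(43) -> [43]
push(40) -> [43, 40]
push(12) -> [43, 40, 12]
peek()->12
push(22) -> [43, 40, 12, 22]
pop()->22, [43, 40, 12]
peek()->12
peek()->12
push(16) -> [43, 40, 12, 16]

Final stack: [43, 40, 12, 16]


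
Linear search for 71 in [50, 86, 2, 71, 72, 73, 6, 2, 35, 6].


i=0: 50!=71
i=1: 86!=71
i=2: 2!=71
i=3: 71==71 found!

Found at 3, 4 comps


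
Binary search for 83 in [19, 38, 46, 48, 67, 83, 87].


Step 1: lo=0, hi=6, mid=3, val=48
Step 2: lo=4, hi=6, mid=5, val=83

Found at index 5


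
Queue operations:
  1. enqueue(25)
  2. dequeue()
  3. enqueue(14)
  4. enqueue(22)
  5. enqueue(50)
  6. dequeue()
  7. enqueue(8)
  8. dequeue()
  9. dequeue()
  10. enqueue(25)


enqueue(25) -> [25]
dequeue()->25, []
enqueue(14) -> [14]
enqueue(22) -> [14, 22]
enqueue(50) -> [14, 22, 50]
dequeue()->14, [22, 50]
enqueue(8) -> [22, 50, 8]
dequeue()->22, [50, 8]
dequeue()->50, [8]
enqueue(25) -> [8, 25]

Final queue: [8, 25]


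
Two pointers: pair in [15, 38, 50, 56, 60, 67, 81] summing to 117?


lo=0(15)+hi=6(81)=96
lo=1(38)+hi=6(81)=119
lo=1(38)+hi=5(67)=105
lo=2(50)+hi=5(67)=117

Yes: 50+67=117


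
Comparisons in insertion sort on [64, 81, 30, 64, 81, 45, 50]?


Algorithm: insertion sort
Input: [64, 81, 30, 64, 81, 45, 50]
Sorted: [30, 45, 50, 64, 64, 81, 81]

16


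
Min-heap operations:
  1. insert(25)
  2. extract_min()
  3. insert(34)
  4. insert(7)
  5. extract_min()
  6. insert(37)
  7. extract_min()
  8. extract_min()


insert(25) -> [25]
extract_min()->25, []
insert(34) -> [34]
insert(7) -> [7, 34]
extract_min()->7, [34]
insert(37) -> [34, 37]
extract_min()->34, [37]
extract_min()->37, []

Final heap: []


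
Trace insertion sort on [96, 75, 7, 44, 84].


Initial: [96, 75, 7, 44, 84]
Insert 75: [75, 96, 7, 44, 84]
Insert 7: [7, 75, 96, 44, 84]
Insert 44: [7, 44, 75, 96, 84]
Insert 84: [7, 44, 75, 84, 96]

Sorted: [7, 44, 75, 84, 96]


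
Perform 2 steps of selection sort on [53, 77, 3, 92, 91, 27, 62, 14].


Initial: [53, 77, 3, 92, 91, 27, 62, 14]
Step 1: min=3 at 2
  Swap: [3, 77, 53, 92, 91, 27, 62, 14]
Step 2: min=14 at 7
  Swap: [3, 14, 53, 92, 91, 27, 62, 77]

After 2 steps: [3, 14, 53, 92, 91, 27, 62, 77]


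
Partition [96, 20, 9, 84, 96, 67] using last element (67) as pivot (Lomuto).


Pivot: 67
  20 <= 67: swap -> [20, 96, 9, 84, 96, 67]
  9 <= 67: swap -> [20, 9, 96, 84, 96, 67]
Place pivot at 2: [20, 9, 67, 84, 96, 96]

Partitioned: [20, 9, 67, 84, 96, 96]


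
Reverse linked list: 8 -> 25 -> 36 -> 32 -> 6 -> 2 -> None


Step 1: curr=8, set curr.next=prev(None) | reversed so far: 8
Step 2: curr=25, set curr.next=prev(8) | reversed so far: 25 -> 8
Step 3: curr=36, set curr.next=prev(25) | reversed so far: 36 -> 25 -> 8
Step 4: curr=32, set curr.next=prev(36) | reversed so far: 32 -> 36 -> 25 -> 8
Step 5: curr=6, set curr.next=prev(32) | reversed so far: 6 -> 32 -> 36 -> 25 -> 8
Step 6: curr=2, set curr.next=prev(6) | reversed so far: 2 -> 6 -> 32 -> 36 -> 25 -> 8

2 -> 6 -> 32 -> 36 -> 25 -> 8 -> None


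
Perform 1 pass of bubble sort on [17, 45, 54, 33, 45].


Initial: [17, 45, 54, 33, 45]
Pass 1: [17, 45, 33, 45, 54] (2 swaps)

After 1 pass: [17, 45, 33, 45, 54]
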